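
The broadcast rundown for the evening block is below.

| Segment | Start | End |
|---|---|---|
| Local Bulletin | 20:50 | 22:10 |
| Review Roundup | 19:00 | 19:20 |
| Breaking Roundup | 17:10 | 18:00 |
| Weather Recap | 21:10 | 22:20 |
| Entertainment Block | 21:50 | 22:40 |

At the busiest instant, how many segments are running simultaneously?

3

Walk through starts and ends in time order (an end at T is processed before a start at T):
17:10 start Breaking Roundup → 1
18:00 end Breaking Roundup → 0
19:00 start Review Roundup → 1
19:20 end Review Roundup → 0
20:50 start Local Bulletin → 1
21:10 start Weather Recap → 2
21:50 start Entertainment Block → 3
22:10 end Local Bulletin → 2
22:20 end Weather Recap → 1
22:40 end Entertainment Block → 0
Peak is 3, at 21:50 (Entertainment Block, Local Bulletin, Weather Recap).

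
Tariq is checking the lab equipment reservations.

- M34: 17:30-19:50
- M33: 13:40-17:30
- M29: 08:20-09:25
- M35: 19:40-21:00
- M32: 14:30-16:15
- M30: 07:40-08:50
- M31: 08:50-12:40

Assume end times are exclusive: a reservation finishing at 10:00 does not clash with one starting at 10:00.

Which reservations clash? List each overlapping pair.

Sorted by start: M30, M29, M31, M33, M32, M34, M35.
M29 starts before M30 ends → M30 and M29 overlap.
M31 starts exactly when M30 ends (back-to-back, no overlap), so nothing later overlaps M30 either.
M31 starts before M29 ends → M29 and M31 overlap.
M33 starts after M29 ends, so nothing later overlaps M29 either.
M33 starts after M31 ends, so nothing later overlaps M31 either.
M32 starts before M33 ends → M33 and M32 overlap.
M34 starts exactly when M33 ends (back-to-back, no overlap), so nothing later overlaps M33 either.
M34 starts after M32 ends, so nothing later overlaps M32 either.
M35 starts before M34 ends → M34 and M35 overlap.

M29 & M30, M29 & M31, M32 & M33, M34 & M35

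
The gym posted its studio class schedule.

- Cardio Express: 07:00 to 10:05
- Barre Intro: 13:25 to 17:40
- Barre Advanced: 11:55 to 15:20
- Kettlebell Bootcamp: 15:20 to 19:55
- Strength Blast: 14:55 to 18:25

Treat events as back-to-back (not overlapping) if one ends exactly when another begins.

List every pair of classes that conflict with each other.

Barre Advanced & Barre Intro, Barre Advanced & Strength Blast, Barre Intro & Kettlebell Bootcamp, Barre Intro & Strength Blast, Kettlebell Bootcamp & Strength Blast

Sorted by start: Cardio Express, Barre Advanced, Barre Intro, Strength Blast, Kettlebell Bootcamp.
Barre Advanced starts after Cardio Express ends — done with Cardio Express.
Barre Intro starts before Barre Advanced ends → Barre Advanced and Barre Intro overlap.
Strength Blast starts before Barre Advanced ends → Barre Advanced and Strength Blast overlap.
Kettlebell Bootcamp starts exactly when Barre Advanced ends (back-to-back, no overlap).
Strength Blast starts before Barre Intro ends → Barre Intro and Strength Blast overlap.
Kettlebell Bootcamp starts before Barre Intro ends → Barre Intro and Kettlebell Bootcamp overlap.
Kettlebell Bootcamp starts before Strength Blast ends → Strength Blast and Kettlebell Bootcamp overlap.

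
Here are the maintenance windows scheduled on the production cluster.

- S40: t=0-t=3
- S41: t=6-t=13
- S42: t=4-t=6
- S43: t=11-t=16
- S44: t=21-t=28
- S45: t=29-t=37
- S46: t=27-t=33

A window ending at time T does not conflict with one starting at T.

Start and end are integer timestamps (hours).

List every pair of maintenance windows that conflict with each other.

Sorted by start: S40, S42, S41, S43, S44, S46, S45.
S42 starts after S40 ends; S40 is clear from here.
S41 starts exactly when S42 ends (back-to-back, no overlap); S42 is clear from here.
S43 starts before S41 ends → S41 and S43 overlap.
S44 starts after S41 ends; S41 is clear from here.
S44 starts after S43 ends; S43 is clear from here.
S46 starts before S44 ends → S44 and S46 overlap.
S45 starts after S44 ends.
S45 starts before S46 ends → S46 and S45 overlap.

S41 & S43, S44 & S46, S45 & S46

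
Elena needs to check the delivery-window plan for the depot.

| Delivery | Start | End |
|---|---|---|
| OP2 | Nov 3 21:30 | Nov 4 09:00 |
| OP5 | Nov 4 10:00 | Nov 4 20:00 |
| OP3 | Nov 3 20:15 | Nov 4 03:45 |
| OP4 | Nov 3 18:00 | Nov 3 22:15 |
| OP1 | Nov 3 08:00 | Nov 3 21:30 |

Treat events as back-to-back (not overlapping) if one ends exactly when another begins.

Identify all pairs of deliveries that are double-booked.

Two intervals overlap when each starts before the other ends.
Sorted by start: OP1, OP4, OP3, OP2, OP5.
OP4 starts before OP1 ends → OP1 and OP4 overlap.
OP3 starts before OP1 ends → OP1 and OP3 overlap.
OP2 starts exactly when OP1 ends (back-to-back, no overlap), so nothing later overlaps OP1 either.
OP3 starts before OP4 ends → OP4 and OP3 overlap.
OP2 starts before OP4 ends → OP4 and OP2 overlap.
OP5 starts after OP4 ends.
OP2 starts before OP3 ends → OP3 and OP2 overlap.
OP5 starts after OP3 ends.
OP5 starts after OP2 ends.

OP1 & OP3, OP1 & OP4, OP2 & OP3, OP2 & OP4, OP3 & OP4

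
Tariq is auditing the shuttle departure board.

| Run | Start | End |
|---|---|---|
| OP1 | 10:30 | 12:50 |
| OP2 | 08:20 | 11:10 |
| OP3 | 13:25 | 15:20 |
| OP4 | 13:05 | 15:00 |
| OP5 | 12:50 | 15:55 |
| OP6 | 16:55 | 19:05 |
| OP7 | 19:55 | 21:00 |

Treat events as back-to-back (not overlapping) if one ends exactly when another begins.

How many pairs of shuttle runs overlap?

4

Sorted by start: OP2, OP1, OP5, OP4, OP3, OP6, OP7.
OP1 starts before OP2 ends → OP2 and OP1 overlap.
OP5 starts after OP2 ends, so nothing later overlaps OP2 either.
OP5 starts exactly when OP1 ends (back-to-back, no overlap), so nothing later overlaps OP1 either.
OP4 starts before OP5 ends → OP5 and OP4 overlap.
OP3 starts before OP5 ends → OP5 and OP3 overlap.
OP6 starts after OP5 ends, so nothing later overlaps OP5 either.
OP3 starts before OP4 ends → OP4 and OP3 overlap.
OP6 starts after OP4 ends, so nothing later overlaps OP4 either.
OP6 starts after OP3 ends, so nothing later overlaps OP3 either.
OP7 starts after OP6 ends.
Overlapping pairs: OP1 & OP2, OP3 & OP4, OP3 & OP5, OP4 & OP5 — 4 in total.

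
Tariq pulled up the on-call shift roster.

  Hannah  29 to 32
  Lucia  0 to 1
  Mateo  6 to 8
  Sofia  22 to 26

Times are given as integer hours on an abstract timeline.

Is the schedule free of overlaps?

Sorted by start: Lucia, Mateo, Sofia, Hannah.
Mateo starts after Lucia ends — done with Lucia.
Sofia starts after Mateo ends — done with Mateo.
Hannah starts after Sofia ends.
Every pair is clear; the schedule has no overlaps.

Yes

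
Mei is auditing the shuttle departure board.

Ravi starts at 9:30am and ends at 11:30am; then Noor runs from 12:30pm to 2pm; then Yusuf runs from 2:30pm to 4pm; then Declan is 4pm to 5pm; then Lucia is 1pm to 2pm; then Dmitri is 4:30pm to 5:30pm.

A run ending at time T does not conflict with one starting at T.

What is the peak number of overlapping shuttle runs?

2

Sweep the timeline, counting +1 at each start and −1 at each end (ends before starts at a tie):
9:30am start Ravi → 1
11:30am end Ravi → 0
12:30pm start Noor → 1
1pm start Lucia → 2
2pm end Lucia → 1
2pm end Noor → 0
2:30pm start Yusuf → 1
4pm end Yusuf → 0
4pm start Declan → 1
4:30pm start Dmitri → 2
5pm end Declan → 1
5:30pm end Dmitri → 0
Peak is 2, at 1pm (Lucia, Noor).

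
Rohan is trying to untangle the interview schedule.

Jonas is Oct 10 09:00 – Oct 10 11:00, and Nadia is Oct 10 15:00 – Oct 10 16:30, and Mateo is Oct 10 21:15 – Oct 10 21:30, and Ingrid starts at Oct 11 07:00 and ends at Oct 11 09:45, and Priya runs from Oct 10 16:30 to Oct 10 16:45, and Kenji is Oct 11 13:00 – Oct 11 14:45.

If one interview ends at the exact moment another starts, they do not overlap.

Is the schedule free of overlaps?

Yes

Check each pair: they overlap iff neither finishes before the other starts.
Sorted by start: Jonas, Nadia, Priya, Mateo, Ingrid, Kenji.
Nadia starts after Jonas ends; Jonas is clear from here.
Priya starts exactly when Nadia ends (back-to-back, no overlap); Nadia is clear from here.
Mateo starts after Priya ends; Priya is clear from here.
Ingrid starts after Mateo ends; Mateo is clear from here.
Kenji starts after Ingrid ends.
Every pair is clear; the schedule has no overlaps.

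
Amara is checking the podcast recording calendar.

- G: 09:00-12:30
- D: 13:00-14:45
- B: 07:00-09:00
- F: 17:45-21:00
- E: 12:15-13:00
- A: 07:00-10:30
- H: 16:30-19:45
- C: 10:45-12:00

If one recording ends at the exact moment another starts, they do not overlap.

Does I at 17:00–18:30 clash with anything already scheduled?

A: ends 10:30 at or before I starts 17:00 → clear.
B: ends 09:00 at or before I starts 17:00 → clear.
G: ends 12:30 at or before I starts 17:00 → clear.
C: ends 12:00 at or before I starts 17:00 → clear.
E: ends 13:00 at or before I starts 17:00 → clear.
D: ends 14:45 at or before I starts 17:00 → clear.
H: starts 16:30 before I ends 18:30, and ends 19:45 after I starts 17:00 → overlap.
F: starts 17:45 before I ends 18:30, and ends 21:00 after I starts 17:00 → overlap.
I overlaps F, H.

Yes — it overlaps F, H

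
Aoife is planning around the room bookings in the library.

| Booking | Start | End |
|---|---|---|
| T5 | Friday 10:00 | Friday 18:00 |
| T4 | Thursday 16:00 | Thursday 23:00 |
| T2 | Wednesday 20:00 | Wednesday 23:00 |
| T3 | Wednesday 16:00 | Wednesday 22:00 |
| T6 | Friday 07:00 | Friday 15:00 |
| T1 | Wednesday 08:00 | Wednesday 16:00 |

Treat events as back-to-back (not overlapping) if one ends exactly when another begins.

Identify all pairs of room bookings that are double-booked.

T2 & T3, T5 & T6

Sorted by start: T1, T3, T2, T4, T6, T5.
T3 starts exactly when T1 ends (back-to-back, no overlap), so nothing later overlaps T1 either.
T2 starts before T3 ends → T3 and T2 overlap.
T4 starts after T3 ends, so nothing later overlaps T3 either.
T4 starts after T2 ends, so nothing later overlaps T2 either.
T6 starts after T4 ends, so nothing later overlaps T4 either.
T5 starts before T6 ends → T6 and T5 overlap.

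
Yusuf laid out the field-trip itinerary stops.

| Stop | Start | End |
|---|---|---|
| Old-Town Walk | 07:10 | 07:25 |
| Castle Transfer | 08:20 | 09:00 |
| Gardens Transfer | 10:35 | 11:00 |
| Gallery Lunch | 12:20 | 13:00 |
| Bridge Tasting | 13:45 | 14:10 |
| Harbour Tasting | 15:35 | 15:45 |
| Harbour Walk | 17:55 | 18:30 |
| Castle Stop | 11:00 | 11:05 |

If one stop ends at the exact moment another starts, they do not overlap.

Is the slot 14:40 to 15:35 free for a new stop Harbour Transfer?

Old-Town Walk: ends 07:25 at or before Harbour Transfer starts 14:40 → clear.
Castle Transfer: ends 09:00 at or before Harbour Transfer starts 14:40 → clear.
Gardens Transfer: ends 11:00 at or before Harbour Transfer starts 14:40 → clear.
Castle Stop: ends 11:05 at or before Harbour Transfer starts 14:40 → clear.
Gallery Lunch: ends 13:00 at or before Harbour Transfer starts 14:40 → clear.
Bridge Tasting: ends 14:10 at or before Harbour Transfer starts 14:40 → clear.
Harbour Tasting: starts 15:35 at or after Harbour Transfer ends 15:35 → clear.
Harbour Walk: starts 17:55 at or after Harbour Transfer ends 15:35 → clear.

Yes — the slot is free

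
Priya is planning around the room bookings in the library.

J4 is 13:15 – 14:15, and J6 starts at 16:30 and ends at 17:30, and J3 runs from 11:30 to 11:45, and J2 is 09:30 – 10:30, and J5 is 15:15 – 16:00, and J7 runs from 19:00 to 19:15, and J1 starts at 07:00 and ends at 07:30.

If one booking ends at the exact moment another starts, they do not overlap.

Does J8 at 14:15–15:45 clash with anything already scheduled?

Yes — it overlaps J5

J1: ends 07:30 at or before J8 starts 14:15 → clear.
J2: ends 10:30 at or before J8 starts 14:15 → clear.
J3: ends 11:45 at or before J8 starts 14:15 → clear.
J4: ends 14:15 at or before J8 starts 14:15 → clear.
J5: starts 15:15 before J8 ends 15:45, and ends 16:00 after J8 starts 14:15 → overlap.
J6: starts 16:30 at or after J8 ends 15:45 → clear.
J7: starts 19:00 at or after J8 ends 15:45 → clear.
J8 overlaps J5.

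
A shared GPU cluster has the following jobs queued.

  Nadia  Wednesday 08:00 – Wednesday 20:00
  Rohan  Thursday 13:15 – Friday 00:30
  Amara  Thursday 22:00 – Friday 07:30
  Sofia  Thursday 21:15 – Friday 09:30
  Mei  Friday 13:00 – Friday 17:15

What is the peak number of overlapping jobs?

Walk through starts and ends in time order (an end at T is processed before a start at T):
Wednesday 08:00 start Nadia → 1
Wednesday 20:00 end Nadia → 0
Thursday 13:15 start Rohan → 1
Thursday 21:15 start Sofia → 2
Thursday 22:00 start Amara → 3
Friday 00:30 end Rohan → 2
Friday 07:30 end Amara → 1
Friday 09:30 end Sofia → 0
Friday 13:00 start Mei → 1
Friday 17:15 end Mei → 0
Peak is 3, at Thursday 22:00 (Amara, Rohan, Sofia).

3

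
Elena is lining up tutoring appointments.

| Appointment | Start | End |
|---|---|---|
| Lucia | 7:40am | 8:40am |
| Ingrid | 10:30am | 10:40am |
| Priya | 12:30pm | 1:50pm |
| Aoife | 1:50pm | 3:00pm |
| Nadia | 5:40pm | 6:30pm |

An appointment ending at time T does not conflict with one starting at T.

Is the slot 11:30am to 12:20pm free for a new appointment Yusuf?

Lucia: ends 8:40am at or before Yusuf starts 11:30am → clear.
Ingrid: ends 10:40am at or before Yusuf starts 11:30am → clear.
Priya: starts 12:30pm at or after Yusuf ends 12:20pm → clear.
Aoife: starts 1:50pm at or after Yusuf ends 12:20pm → clear.
Nadia: starts 5:40pm at or after Yusuf ends 12:20pm → clear.

Yes — the slot is free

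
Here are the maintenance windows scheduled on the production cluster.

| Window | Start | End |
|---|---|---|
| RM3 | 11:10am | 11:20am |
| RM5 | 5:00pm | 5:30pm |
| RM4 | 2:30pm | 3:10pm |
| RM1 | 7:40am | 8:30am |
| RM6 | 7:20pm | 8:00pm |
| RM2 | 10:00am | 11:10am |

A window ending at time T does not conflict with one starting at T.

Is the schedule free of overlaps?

Yes

Sorted by start: RM1, RM2, RM3, RM4, RM5, RM6.
RM2 starts after RM1 ends; RM1 is clear from here.
RM3 starts exactly when RM2 ends (back-to-back, no overlap); RM2 is clear from here.
RM4 starts after RM3 ends; RM3 is clear from here.
RM5 starts after RM4 ends; RM4 is clear from here.
RM6 starts after RM5 ends.
Every pair is clear; the schedule has no overlaps.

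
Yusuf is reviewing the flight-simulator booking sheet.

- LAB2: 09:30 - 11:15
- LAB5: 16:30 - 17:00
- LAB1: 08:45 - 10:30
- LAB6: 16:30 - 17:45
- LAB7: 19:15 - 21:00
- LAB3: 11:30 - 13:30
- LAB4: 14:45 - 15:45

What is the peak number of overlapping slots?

Walk through starts and ends in time order (an end at T is processed before a start at T):
08:45 start LAB1 → 1
09:30 start LAB2 → 2
10:30 end LAB1 → 1
11:15 end LAB2 → 0
11:30 start LAB3 → 1
13:30 end LAB3 → 0
14:45 start LAB4 → 1
15:45 end LAB4 → 0
16:30 start LAB5 → 1
16:30 start LAB6 → 2
17:00 end LAB5 → 1
17:45 end LAB6 → 0
19:15 start LAB7 → 1
21:00 end LAB7 → 0
Peak is 2, at 09:30 (LAB1, LAB2).

2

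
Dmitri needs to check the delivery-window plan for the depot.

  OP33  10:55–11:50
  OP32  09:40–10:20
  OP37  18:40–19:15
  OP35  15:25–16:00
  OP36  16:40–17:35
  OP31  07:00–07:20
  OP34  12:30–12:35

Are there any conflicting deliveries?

No

Sorted by start: OP31, OP32, OP33, OP34, OP35, OP36, OP37.
OP32 starts after OP31 ends; OP31 is clear from here.
OP33 starts after OP32 ends; OP32 is clear from here.
OP34 starts after OP33 ends; OP33 is clear from here.
OP35 starts after OP34 ends; OP34 is clear from here.
OP36 starts after OP35 ends; OP35 is clear from here.
OP37 starts after OP36 ends.
Every pair is clear; the schedule has no overlaps.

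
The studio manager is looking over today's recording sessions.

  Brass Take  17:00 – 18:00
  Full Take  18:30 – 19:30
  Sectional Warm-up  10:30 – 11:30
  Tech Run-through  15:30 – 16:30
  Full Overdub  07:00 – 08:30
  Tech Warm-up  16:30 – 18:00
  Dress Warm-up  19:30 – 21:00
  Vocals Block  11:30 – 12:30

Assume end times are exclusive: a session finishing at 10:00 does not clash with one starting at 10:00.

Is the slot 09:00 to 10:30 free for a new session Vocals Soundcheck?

Yes — the slot is free

Full Overdub: ends 08:30 at or before Vocals Soundcheck starts 09:00 → clear.
Sectional Warm-up: starts 10:30 at or after Vocals Soundcheck ends 10:30 → clear.
Vocals Block: starts 11:30 at or after Vocals Soundcheck ends 10:30 → clear.
Tech Run-through: starts 15:30 at or after Vocals Soundcheck ends 10:30 → clear.
Tech Warm-up: starts 16:30 at or after Vocals Soundcheck ends 10:30 → clear.
Brass Take: starts 17:00 at or after Vocals Soundcheck ends 10:30 → clear.
Full Take: starts 18:30 at or after Vocals Soundcheck ends 10:30 → clear.
Dress Warm-up: starts 19:30 at or after Vocals Soundcheck ends 10:30 → clear.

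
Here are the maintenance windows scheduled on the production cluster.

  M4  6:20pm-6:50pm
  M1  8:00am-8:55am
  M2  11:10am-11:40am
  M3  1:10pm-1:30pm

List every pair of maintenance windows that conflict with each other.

Sorted by start: M1, M2, M3, M4.
M2 starts after M1 ends — done with M1.
M3 starts after M2 ends — done with M2.
M4 starts after M3 ends.

no conflicts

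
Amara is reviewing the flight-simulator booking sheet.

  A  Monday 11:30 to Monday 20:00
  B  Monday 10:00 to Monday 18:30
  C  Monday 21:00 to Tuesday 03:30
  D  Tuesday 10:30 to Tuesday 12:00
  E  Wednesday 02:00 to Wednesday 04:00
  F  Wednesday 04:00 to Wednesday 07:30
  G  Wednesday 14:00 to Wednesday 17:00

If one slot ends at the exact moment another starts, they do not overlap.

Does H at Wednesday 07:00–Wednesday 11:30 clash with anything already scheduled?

Yes — it overlaps F

B: ends Monday 18:30 at or before H starts Wednesday 07:00 → clear.
A: ends Monday 20:00 at or before H starts Wednesday 07:00 → clear.
C: ends Tuesday 03:30 at or before H starts Wednesday 07:00 → clear.
D: ends Tuesday 12:00 at or before H starts Wednesday 07:00 → clear.
E: ends Wednesday 04:00 at or before H starts Wednesday 07:00 → clear.
F: starts Wednesday 04:00 before H ends Wednesday 11:30, and ends Wednesday 07:30 after H starts Wednesday 07:00 → overlap.
G: starts Wednesday 14:00 at or after H ends Wednesday 11:30 → clear.
H overlaps F.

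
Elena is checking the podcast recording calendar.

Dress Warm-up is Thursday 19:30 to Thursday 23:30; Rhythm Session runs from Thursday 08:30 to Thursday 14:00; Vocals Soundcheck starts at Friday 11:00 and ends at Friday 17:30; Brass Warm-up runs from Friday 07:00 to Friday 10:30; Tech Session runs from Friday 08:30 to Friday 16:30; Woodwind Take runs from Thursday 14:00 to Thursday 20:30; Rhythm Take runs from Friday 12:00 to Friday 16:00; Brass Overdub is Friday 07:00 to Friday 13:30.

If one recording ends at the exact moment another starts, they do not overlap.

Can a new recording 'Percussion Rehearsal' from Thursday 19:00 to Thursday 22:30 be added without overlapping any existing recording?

Rhythm Session: ends Thursday 14:00 at or before Percussion Rehearsal starts Thursday 19:00 → clear.
Woodwind Take: starts Thursday 14:00 before Percussion Rehearsal ends Thursday 22:30, and ends Thursday 20:30 after Percussion Rehearsal starts Thursday 19:00 → overlap.
Dress Warm-up: starts Thursday 19:30 before Percussion Rehearsal ends Thursday 22:30, and ends Thursday 23:30 after Percussion Rehearsal starts Thursday 19:00 → overlap.
Brass Overdub: starts Friday 07:00 at or after Percussion Rehearsal ends Thursday 22:30 → clear.
Brass Warm-up: starts Friday 07:00 at or after Percussion Rehearsal ends Thursday 22:30 → clear.
Tech Session: starts Friday 08:30 at or after Percussion Rehearsal ends Thursday 22:30 → clear.
Vocals Soundcheck: starts Friday 11:00 at or after Percussion Rehearsal ends Thursday 22:30 → clear.
Rhythm Take: starts Friday 12:00 at or after Percussion Rehearsal ends Thursday 22:30 → clear.
Percussion Rehearsal overlaps Woodwind Take, Dress Warm-up.

No — it overlaps Dress Warm-up, Woodwind Take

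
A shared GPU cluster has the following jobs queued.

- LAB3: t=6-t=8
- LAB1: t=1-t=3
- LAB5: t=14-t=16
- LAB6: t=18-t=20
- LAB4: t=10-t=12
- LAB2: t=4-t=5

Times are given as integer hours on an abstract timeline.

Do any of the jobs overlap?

No

Sorted by start: LAB1, LAB2, LAB3, LAB4, LAB5, LAB6.
LAB2 starts after LAB1 ends, so LAB1 has no further overlaps.
LAB3 starts after LAB2 ends, so LAB2 has no further overlaps.
LAB4 starts after LAB3 ends, so LAB3 has no further overlaps.
LAB5 starts after LAB4 ends, so LAB4 has no further overlaps.
LAB6 starts after LAB5 ends.
Every pair is clear; the schedule has no overlaps.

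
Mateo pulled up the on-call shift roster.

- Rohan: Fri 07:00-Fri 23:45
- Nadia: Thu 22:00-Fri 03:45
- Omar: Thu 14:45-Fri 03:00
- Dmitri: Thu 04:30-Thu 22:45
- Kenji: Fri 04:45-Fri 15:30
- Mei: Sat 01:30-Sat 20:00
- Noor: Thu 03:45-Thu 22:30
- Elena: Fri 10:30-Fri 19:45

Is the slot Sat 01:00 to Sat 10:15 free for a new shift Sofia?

Noor: ends Thu 22:30 at or before Sofia starts Sat 01:00 → clear.
Dmitri: ends Thu 22:45 at or before Sofia starts Sat 01:00 → clear.
Omar: ends Fri 03:00 at or before Sofia starts Sat 01:00 → clear.
Nadia: ends Fri 03:45 at or before Sofia starts Sat 01:00 → clear.
Kenji: ends Fri 15:30 at or before Sofia starts Sat 01:00 → clear.
Rohan: ends Fri 23:45 at or before Sofia starts Sat 01:00 → clear.
Elena: ends Fri 19:45 at or before Sofia starts Sat 01:00 → clear.
Mei: starts Sat 01:30 before Sofia ends Sat 10:15, and ends Sat 20:00 after Sofia starts Sat 01:00 → overlap.
Sofia overlaps Mei.

No — it overlaps Mei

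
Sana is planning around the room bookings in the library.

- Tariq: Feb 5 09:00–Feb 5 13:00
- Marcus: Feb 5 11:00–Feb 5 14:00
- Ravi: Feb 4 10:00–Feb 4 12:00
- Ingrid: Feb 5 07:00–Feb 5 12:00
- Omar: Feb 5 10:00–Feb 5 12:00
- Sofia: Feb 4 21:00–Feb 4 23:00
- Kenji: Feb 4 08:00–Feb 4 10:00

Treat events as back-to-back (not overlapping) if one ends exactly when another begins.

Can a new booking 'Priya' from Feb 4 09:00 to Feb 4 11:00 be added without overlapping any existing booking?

Kenji: starts Feb 4 08:00 before Priya ends Feb 4 11:00, and ends Feb 4 10:00 after Priya starts Feb 4 09:00 → overlap.
Ravi: starts Feb 4 10:00 before Priya ends Feb 4 11:00, and ends Feb 4 12:00 after Priya starts Feb 4 09:00 → overlap.
Sofia: starts Feb 4 21:00 at or after Priya ends Feb 4 11:00 → clear.
Ingrid: starts Feb 5 07:00 at or after Priya ends Feb 4 11:00 → clear.
Tariq: starts Feb 5 09:00 at or after Priya ends Feb 4 11:00 → clear.
Omar: starts Feb 5 10:00 at or after Priya ends Feb 4 11:00 → clear.
Marcus: starts Feb 5 11:00 at or after Priya ends Feb 4 11:00 → clear.
Priya overlaps Kenji, Ravi.

No — it overlaps Kenji, Ravi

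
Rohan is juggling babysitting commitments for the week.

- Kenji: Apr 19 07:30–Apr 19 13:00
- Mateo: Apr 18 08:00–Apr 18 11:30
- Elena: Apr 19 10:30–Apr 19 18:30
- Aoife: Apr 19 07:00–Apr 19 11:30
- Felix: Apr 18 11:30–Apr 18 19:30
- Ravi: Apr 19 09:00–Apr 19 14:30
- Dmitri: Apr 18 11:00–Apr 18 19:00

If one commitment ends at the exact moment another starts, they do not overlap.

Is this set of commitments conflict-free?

No

Sorted by start: Mateo, Dmitri, Felix, Aoife, Kenji, Ravi, Elena.
Dmitri starts before Mateo ends → Mateo and Dmitri overlap.
That's a conflict, so the schedule is not conflict-free.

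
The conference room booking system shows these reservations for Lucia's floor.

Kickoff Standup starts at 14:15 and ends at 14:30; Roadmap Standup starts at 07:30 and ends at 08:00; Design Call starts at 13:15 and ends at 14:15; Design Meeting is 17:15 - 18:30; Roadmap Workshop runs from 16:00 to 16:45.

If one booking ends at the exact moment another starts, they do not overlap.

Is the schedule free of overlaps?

Sorted by start: Roadmap Standup, Design Call, Kickoff Standup, Roadmap Workshop, Design Meeting.
Design Call starts after Roadmap Standup ends, so nothing later overlaps Roadmap Standup either.
Kickoff Standup starts exactly when Design Call ends (back-to-back, no overlap), so nothing later overlaps Design Call either.
Roadmap Workshop starts after Kickoff Standup ends, so nothing later overlaps Kickoff Standup either.
Design Meeting starts after Roadmap Workshop ends.
Every pair is clear; the schedule has no overlaps.

Yes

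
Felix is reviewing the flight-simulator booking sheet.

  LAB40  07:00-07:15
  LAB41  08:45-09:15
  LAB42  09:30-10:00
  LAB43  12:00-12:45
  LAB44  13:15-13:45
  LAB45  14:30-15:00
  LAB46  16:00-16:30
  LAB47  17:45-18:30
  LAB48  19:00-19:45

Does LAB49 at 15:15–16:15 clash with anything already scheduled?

Yes — it overlaps LAB46

LAB40: ends 07:15 at or before LAB49 starts 15:15 → clear.
LAB41: ends 09:15 at or before LAB49 starts 15:15 → clear.
LAB42: ends 10:00 at or before LAB49 starts 15:15 → clear.
LAB43: ends 12:45 at or before LAB49 starts 15:15 → clear.
LAB44: ends 13:45 at or before LAB49 starts 15:15 → clear.
LAB45: ends 15:00 at or before LAB49 starts 15:15 → clear.
LAB46: starts 16:00 before LAB49 ends 16:15, and ends 16:30 after LAB49 starts 15:15 → overlap.
LAB47: starts 17:45 at or after LAB49 ends 16:15 → clear.
LAB48: starts 19:00 at or after LAB49 ends 16:15 → clear.
LAB49 overlaps LAB46.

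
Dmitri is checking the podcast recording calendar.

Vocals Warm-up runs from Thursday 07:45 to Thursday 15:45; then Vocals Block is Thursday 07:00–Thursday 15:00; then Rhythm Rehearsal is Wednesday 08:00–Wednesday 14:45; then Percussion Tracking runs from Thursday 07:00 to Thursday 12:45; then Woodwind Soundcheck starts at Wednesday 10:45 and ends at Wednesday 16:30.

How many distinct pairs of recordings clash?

4

Sorted by start: Rhythm Rehearsal, Woodwind Soundcheck, Percussion Tracking, Vocals Block, Vocals Warm-up.
Woodwind Soundcheck starts before Rhythm Rehearsal ends → Rhythm Rehearsal and Woodwind Soundcheck overlap.
Percussion Tracking starts after Rhythm Rehearsal ends, so Rhythm Rehearsal has no further overlaps.
Percussion Tracking starts after Woodwind Soundcheck ends, so Woodwind Soundcheck has no further overlaps.
Vocals Block starts before Percussion Tracking ends → Percussion Tracking and Vocals Block overlap.
Vocals Warm-up starts before Percussion Tracking ends → Percussion Tracking and Vocals Warm-up overlap.
Vocals Warm-up starts before Vocals Block ends → Vocals Block and Vocals Warm-up overlap.
Overlapping pairs: Percussion Tracking & Vocals Block, Percussion Tracking & Vocals Warm-up, Rhythm Rehearsal & Woodwind Soundcheck, Vocals Block & Vocals Warm-up — 4 in total.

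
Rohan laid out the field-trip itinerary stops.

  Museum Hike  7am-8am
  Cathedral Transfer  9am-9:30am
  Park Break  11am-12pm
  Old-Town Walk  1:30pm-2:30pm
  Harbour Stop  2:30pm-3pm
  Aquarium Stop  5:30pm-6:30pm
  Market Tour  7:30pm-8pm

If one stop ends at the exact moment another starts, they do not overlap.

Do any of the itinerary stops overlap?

No

Sorted by start: Museum Hike, Cathedral Transfer, Park Break, Old-Town Walk, Harbour Stop, Aquarium Stop, Market Tour.
Cathedral Transfer starts after Museum Hike ends — done with Museum Hike.
Park Break starts after Cathedral Transfer ends — done with Cathedral Transfer.
Old-Town Walk starts after Park Break ends — done with Park Break.
Harbour Stop starts exactly when Old-Town Walk ends (back-to-back, no overlap) — done with Old-Town Walk.
Aquarium Stop starts after Harbour Stop ends — done with Harbour Stop.
Market Tour starts after Aquarium Stop ends.
Every pair is clear; the schedule has no overlaps.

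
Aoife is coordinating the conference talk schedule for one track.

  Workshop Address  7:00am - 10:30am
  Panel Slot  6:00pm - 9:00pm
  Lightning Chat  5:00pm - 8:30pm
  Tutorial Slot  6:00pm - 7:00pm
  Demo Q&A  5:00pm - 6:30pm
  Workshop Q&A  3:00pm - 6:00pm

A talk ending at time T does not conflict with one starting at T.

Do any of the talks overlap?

Yes

Sorted by start: Workshop Address, Workshop Q&A, Demo Q&A, Lightning Chat, Tutorial Slot, Panel Slot.
Workshop Q&A starts after Workshop Address ends; Workshop Address is clear from here.
Demo Q&A starts before Workshop Q&A ends → Workshop Q&A and Demo Q&A overlap.
That's a conflict, so the schedule is not conflict-free.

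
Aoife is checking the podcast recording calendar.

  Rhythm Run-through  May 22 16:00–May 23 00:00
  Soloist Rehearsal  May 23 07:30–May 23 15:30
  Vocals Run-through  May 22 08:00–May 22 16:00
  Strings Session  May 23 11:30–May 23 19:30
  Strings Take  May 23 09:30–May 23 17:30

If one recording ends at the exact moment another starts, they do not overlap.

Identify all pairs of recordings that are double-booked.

Sorted by start: Vocals Run-through, Rhythm Run-through, Soloist Rehearsal, Strings Take, Strings Session.
Rhythm Run-through starts exactly when Vocals Run-through ends (back-to-back, no overlap) — done with Vocals Run-through.
Soloist Rehearsal starts after Rhythm Run-through ends — done with Rhythm Run-through.
Strings Take starts before Soloist Rehearsal ends → Soloist Rehearsal and Strings Take overlap.
Strings Session starts before Soloist Rehearsal ends → Soloist Rehearsal and Strings Session overlap.
Strings Session starts before Strings Take ends → Strings Take and Strings Session overlap.

Soloist Rehearsal & Strings Session, Soloist Rehearsal & Strings Take, Strings Session & Strings Take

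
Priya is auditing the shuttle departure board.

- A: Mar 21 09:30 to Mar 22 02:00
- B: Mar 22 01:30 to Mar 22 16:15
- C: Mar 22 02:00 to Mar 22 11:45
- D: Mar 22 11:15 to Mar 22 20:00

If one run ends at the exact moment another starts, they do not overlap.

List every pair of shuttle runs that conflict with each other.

Sorted by start: A, B, C, D.
B starts before A ends → A and B overlap.
C starts exactly when A ends (back-to-back, no overlap), so A has no further overlaps.
C starts before B ends → B and C overlap.
D starts before B ends → B and D overlap.
D starts before C ends → C and D overlap.

A & B, B & C, B & D, C & D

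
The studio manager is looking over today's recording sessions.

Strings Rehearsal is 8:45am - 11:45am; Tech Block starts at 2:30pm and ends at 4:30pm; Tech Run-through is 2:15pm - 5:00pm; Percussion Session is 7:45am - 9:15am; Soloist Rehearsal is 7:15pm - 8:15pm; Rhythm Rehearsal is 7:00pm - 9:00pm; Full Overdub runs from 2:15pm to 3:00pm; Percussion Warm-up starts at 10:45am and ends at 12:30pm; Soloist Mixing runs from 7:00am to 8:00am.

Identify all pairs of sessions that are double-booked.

Check each pair: they overlap iff neither finishes before the other starts.
Sorted by start: Soloist Mixing, Percussion Session, Strings Rehearsal, Percussion Warm-up, Full Overdub, Tech Run-through, Tech Block, Rhythm Rehearsal, Soloist Rehearsal.
Percussion Session starts before Soloist Mixing ends → Soloist Mixing and Percussion Session overlap.
Strings Rehearsal starts after Soloist Mixing ends; Soloist Mixing is clear from here.
Strings Rehearsal starts before Percussion Session ends → Percussion Session and Strings Rehearsal overlap.
Percussion Warm-up starts after Percussion Session ends; Percussion Session is clear from here.
Percussion Warm-up starts before Strings Rehearsal ends → Strings Rehearsal and Percussion Warm-up overlap.
Full Overdub starts after Strings Rehearsal ends; Strings Rehearsal is clear from here.
Full Overdub starts after Percussion Warm-up ends; Percussion Warm-up is clear from here.
Tech Run-through starts before Full Overdub ends → Full Overdub and Tech Run-through overlap.
Tech Block starts before Full Overdub ends → Full Overdub and Tech Block overlap.
Rhythm Rehearsal starts after Full Overdub ends; Full Overdub is clear from here.
Tech Block starts before Tech Run-through ends → Tech Run-through and Tech Block overlap.
Rhythm Rehearsal starts after Tech Run-through ends; Tech Run-through is clear from here.
Rhythm Rehearsal starts after Tech Block ends; Tech Block is clear from here.
Soloist Rehearsal starts before Rhythm Rehearsal ends → Rhythm Rehearsal and Soloist Rehearsal overlap.

Full Overdub & Tech Block, Full Overdub & Tech Run-through, Percussion Session & Soloist Mixing, Percussion Session & Strings Rehearsal, Percussion Warm-up & Strings Rehearsal, Rhythm Rehearsal & Soloist Rehearsal, Tech Block & Tech Run-through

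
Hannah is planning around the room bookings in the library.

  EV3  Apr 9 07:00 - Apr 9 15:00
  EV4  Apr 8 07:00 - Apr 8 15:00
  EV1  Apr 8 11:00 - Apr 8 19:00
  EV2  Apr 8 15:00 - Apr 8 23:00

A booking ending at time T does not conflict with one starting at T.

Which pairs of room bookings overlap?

Sorted by start: EV4, EV1, EV2, EV3.
EV1 starts before EV4 ends → EV4 and EV1 overlap.
EV2 starts exactly when EV4 ends (back-to-back, no overlap) — done with EV4.
EV2 starts before EV1 ends → EV1 and EV2 overlap.
EV3 starts after EV1 ends.
EV3 starts after EV2 ends.

EV1 & EV2, EV1 & EV4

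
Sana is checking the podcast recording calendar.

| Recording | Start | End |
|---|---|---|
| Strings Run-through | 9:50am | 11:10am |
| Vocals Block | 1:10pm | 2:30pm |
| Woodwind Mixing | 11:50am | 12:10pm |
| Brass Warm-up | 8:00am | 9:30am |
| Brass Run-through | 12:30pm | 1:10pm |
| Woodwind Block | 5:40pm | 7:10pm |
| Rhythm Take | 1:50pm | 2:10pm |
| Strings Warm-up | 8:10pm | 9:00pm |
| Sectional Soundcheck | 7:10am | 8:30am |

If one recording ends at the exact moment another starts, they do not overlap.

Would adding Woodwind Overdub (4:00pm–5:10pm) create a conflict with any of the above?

No — it doesn't clash with anything

Sectional Soundcheck: ends 8:30am at or before Woodwind Overdub starts 4:00pm → clear.
Brass Warm-up: ends 9:30am at or before Woodwind Overdub starts 4:00pm → clear.
Strings Run-through: ends 11:10am at or before Woodwind Overdub starts 4:00pm → clear.
Woodwind Mixing: ends 12:10pm at or before Woodwind Overdub starts 4:00pm → clear.
Brass Run-through: ends 1:10pm at or before Woodwind Overdub starts 4:00pm → clear.
Vocals Block: ends 2:30pm at or before Woodwind Overdub starts 4:00pm → clear.
Rhythm Take: ends 2:10pm at or before Woodwind Overdub starts 4:00pm → clear.
Woodwind Block: starts 5:40pm at or after Woodwind Overdub ends 5:10pm → clear.
Strings Warm-up: starts 8:10pm at or after Woodwind Overdub ends 5:10pm → clear.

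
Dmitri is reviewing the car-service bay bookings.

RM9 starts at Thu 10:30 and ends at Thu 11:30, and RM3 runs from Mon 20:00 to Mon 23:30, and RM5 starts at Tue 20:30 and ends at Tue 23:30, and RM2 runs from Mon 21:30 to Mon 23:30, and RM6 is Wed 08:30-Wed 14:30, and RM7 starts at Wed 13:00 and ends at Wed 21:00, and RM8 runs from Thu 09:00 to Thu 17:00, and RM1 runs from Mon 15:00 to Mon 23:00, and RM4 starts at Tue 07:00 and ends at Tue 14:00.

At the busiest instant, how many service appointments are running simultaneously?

Walk through starts and ends in time order (an end at T is processed before a start at T):
Mon 15:00 start RM1 → 1
Mon 20:00 start RM3 → 2
Mon 21:30 start RM2 → 3
Mon 23:00 end RM1 → 2
Mon 23:30 end RM2 → 1
Mon 23:30 end RM3 → 0
Tue 07:00 start RM4 → 1
Tue 14:00 end RM4 → 0
Tue 20:30 start RM5 → 1
Tue 23:30 end RM5 → 0
Wed 08:30 start RM6 → 1
Wed 13:00 start RM7 → 2
Wed 14:30 end RM6 → 1
Wed 21:00 end RM7 → 0
Thu 09:00 start RM8 → 1
Thu 10:30 start RM9 → 2
Thu 11:30 end RM9 → 1
Thu 17:00 end RM8 → 0
Peak is 3, at Mon 21:30 (RM1, RM2, RM3).

3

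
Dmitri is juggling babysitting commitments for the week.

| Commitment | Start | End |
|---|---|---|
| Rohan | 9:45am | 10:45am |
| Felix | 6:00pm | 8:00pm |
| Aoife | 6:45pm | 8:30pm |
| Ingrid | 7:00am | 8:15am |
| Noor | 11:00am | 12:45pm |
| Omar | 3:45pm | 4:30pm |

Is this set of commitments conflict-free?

No

Sorted by start: Ingrid, Rohan, Noor, Omar, Felix, Aoife.
Rohan starts after Ingrid ends — done with Ingrid.
Noor starts after Rohan ends — done with Rohan.
Omar starts after Noor ends — done with Noor.
Felix starts after Omar ends — done with Omar.
Aoife starts before Felix ends → Felix and Aoife overlap.
That's a conflict, so the schedule is not conflict-free.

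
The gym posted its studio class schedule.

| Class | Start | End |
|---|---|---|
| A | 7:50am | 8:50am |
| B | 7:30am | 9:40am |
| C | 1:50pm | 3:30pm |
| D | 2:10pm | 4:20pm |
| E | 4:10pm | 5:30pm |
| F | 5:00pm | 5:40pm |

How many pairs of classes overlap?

Sorted by start: B, A, C, D, E, F.
A starts before B ends → B and A overlap.
C starts after B ends, so nothing later overlaps B either.
C starts after A ends, so nothing later overlaps A either.
D starts before C ends → C and D overlap.
E starts after C ends, so nothing later overlaps C either.
E starts before D ends → D and E overlap.
F starts after D ends.
F starts before E ends → E and F overlap.
Overlapping pairs: A & B, C & D, D & E, E & F — 4 in total.

4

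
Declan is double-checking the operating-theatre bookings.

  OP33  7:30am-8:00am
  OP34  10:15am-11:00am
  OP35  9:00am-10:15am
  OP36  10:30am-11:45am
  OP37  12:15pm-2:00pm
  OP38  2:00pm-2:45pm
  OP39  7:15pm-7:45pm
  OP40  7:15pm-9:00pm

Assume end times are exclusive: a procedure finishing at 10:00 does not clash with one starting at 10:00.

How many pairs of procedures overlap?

2

Sorted by start: OP33, OP35, OP34, OP36, OP37, OP38, OP39, OP40.
OP35 starts after OP33 ends, so OP33 has no further overlaps.
OP34 starts exactly when OP35 ends (back-to-back, no overlap), so OP35 has no further overlaps.
OP36 starts before OP34 ends → OP34 and OP36 overlap.
OP37 starts after OP34 ends, so OP34 has no further overlaps.
OP37 starts after OP36 ends, so OP36 has no further overlaps.
OP38 starts exactly when OP37 ends (back-to-back, no overlap), so OP37 has no further overlaps.
OP39 starts after OP38 ends, so OP38 has no further overlaps.
OP40 starts before OP39 ends → OP39 and OP40 overlap.
Overlapping pairs: OP34 & OP36, OP39 & OP40 — 2 in total.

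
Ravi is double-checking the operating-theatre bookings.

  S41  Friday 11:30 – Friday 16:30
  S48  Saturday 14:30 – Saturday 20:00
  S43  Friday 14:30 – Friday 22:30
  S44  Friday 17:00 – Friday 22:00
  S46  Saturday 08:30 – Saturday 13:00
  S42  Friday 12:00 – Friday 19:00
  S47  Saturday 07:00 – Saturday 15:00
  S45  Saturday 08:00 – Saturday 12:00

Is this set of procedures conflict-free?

No

Sorted by start: S41, S42, S43, S44, S47, S45, S46, S48.
S42 starts before S41 ends → S41 and S42 overlap.
That's a conflict, so the schedule is not conflict-free.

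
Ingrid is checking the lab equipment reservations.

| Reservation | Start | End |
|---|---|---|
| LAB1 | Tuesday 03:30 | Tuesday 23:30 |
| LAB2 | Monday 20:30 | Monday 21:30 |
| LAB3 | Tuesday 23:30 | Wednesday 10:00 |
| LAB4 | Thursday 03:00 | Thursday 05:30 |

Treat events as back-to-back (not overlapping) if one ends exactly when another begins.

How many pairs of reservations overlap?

Sorted by start: LAB2, LAB1, LAB3, LAB4.
LAB1 starts after LAB2 ends; LAB2 is clear from here.
LAB3 starts exactly when LAB1 ends (back-to-back, no overlap); LAB1 is clear from here.
LAB4 starts after LAB3 ends.
No pair overlaps.

0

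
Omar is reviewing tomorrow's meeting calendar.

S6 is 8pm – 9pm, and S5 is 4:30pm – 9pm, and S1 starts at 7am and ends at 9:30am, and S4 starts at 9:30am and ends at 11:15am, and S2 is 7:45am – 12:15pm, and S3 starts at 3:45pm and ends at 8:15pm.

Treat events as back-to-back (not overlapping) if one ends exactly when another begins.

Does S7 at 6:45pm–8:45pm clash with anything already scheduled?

S1: ends 9:30am at or before S7 starts 6:45pm → clear.
S2: ends 12:15pm at or before S7 starts 6:45pm → clear.
S4: ends 11:15am at or before S7 starts 6:45pm → clear.
S3: starts 3:45pm before S7 ends 8:45pm, and ends 8:15pm after S7 starts 6:45pm → overlap.
S5: starts 4:30pm before S7 ends 8:45pm, and ends 9pm after S7 starts 6:45pm → overlap.
S6: starts 8pm before S7 ends 8:45pm, and ends 9pm after S7 starts 6:45pm → overlap.
S7 overlaps S3, S5, S6.

Yes — it overlaps S3, S5, S6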